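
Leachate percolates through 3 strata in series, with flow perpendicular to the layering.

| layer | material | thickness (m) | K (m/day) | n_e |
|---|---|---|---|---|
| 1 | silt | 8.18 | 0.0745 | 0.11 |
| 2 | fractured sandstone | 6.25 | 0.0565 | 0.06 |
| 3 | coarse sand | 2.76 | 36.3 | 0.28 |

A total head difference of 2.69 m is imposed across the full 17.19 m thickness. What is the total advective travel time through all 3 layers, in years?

0.460

With flow normal to the layers, continuity requires the same specific discharge q through every layer.
Σ(b_i/K_i) = 8.18/0.0745 + 6.25/0.0565 + 2.76/36.3 = 220.5 d.
q = Δh / Σ(b_i/K_i) = 2.69 / 220.5 = 0.01220 m/day.
In each layer the seepage velocity is v_i = q/n_i, so the layer transit time is t_i = b_i·n_i / q:
  layer 1 (silt): t_1 = 8.18 × 0.11 / 0.01220 = 73.75 d
  layer 2 (fractured sandstone): t_2 = 6.25 × 0.06 / 0.01220 = 30.74 d
  layer 3 (coarse sand): t_3 = 2.76 × 0.28 / 0.01220 = 63.34 d
Total t = Σ t_i = 167.8 days = 0.4595 years.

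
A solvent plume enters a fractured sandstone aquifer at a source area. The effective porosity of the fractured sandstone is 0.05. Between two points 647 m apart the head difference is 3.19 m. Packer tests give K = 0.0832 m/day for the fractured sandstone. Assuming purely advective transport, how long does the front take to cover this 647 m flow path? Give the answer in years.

Hydraulic gradient i = Δh / L = 3.19 / 647 = 0.004930.
Darcy flux q = K · i = 0.08320 × 0.004930 = 0.0004102 m/day.
Seepage velocity v = q / n_e = 0.0004102 / 0.05 = 0.008204 m/day.
Travel time t = L / v = 647 / 0.008204 = 78861 days = 215.9 years.

216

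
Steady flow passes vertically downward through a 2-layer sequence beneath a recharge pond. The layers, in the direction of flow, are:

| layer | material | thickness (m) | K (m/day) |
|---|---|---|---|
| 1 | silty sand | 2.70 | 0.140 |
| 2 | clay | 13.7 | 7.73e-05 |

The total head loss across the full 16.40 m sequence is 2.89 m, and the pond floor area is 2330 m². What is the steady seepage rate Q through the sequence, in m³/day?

0.0380

Flow is perpendicular to layering, so the layers act in series and the equivalent K is the thickness-weighted harmonic mean.
Total thickness L = 2.70 + 13.7 = 16.40 m.
Σ(b_i/K_i) = 2.70/0.140 + 13.7/7.73e-05 = 1.773e+05 d.
K_eq = L / Σ(b_i/K_i) = 16.40 / 1.773e+05 = 9.252e-05 m/day.
Q = K_eq · A · (Δh/L) = 9.252e-05 × 2330 × (2.89/16.40) = 0.03799 m³/day.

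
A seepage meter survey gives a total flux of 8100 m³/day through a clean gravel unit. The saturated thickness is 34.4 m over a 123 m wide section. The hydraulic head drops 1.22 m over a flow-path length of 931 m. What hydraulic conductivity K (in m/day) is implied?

1460

Cross-sectional area A = 123 × 34.4 = 4231 m².
Hydraulic gradient i = Δh / L = 1.22 / 931 = 0.001310.
From Q = K·A·i, K = Q / (A·i) = 8100 / (4231 × 0.001310) = 1461 m/day.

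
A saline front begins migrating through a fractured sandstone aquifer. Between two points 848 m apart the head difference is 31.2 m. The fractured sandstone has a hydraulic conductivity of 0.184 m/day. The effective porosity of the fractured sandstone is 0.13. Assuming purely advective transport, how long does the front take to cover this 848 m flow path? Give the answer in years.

Hydraulic gradient i = Δh / L = 31.2 / 848 = 0.03679.
Darcy flux q = K · i = 0.1840 × 0.03679 = 0.006770 m/day.
Seepage velocity v = q / n_e = 0.006770 / 0.13 = 0.05208 m/day.
Travel time t = L / v = 848 / 0.05208 = 16284 days = 44.58 years.

44.6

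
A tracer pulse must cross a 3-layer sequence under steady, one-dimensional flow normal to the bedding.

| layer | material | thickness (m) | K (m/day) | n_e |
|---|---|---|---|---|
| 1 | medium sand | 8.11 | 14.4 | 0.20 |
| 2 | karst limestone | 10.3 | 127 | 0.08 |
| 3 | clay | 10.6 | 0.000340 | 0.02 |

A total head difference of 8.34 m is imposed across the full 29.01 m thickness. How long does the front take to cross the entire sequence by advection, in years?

27.2

With flow normal to the layers, continuity requires the same specific discharge q through every layer.
Σ(b_i/K_i) = 8.11/14.4 + 10.3/127 + 10.6/0.000340 = 31177 d.
q = Δh / Σ(b_i/K_i) = 8.34 / 31177 = 0.0002675 m/day.
In each layer the seepage velocity is v_i = q/n_i, so the layer transit time is t_i = b_i·n_i / q:
  layer 1 (medium sand): t_1 = 8.11 × 0.20 / 0.0002675 = 6063 d
  layer 2 (karst limestone): t_2 = 10.3 × 0.08 / 0.0002675 = 3080 d
  layer 3 (clay): t_3 = 10.6 × 0.02 / 0.0002675 = 792.5 d
Total t = Σ t_i = 9936 days = 27.20 years.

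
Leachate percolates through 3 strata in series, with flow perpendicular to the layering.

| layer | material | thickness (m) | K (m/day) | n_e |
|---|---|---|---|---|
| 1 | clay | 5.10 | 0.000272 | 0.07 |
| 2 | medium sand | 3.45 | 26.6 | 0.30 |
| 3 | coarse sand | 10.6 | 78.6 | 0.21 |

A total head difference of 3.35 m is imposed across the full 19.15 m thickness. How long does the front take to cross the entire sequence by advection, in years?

With flow normal to the layers, continuity requires the same specific discharge q through every layer.
Σ(b_i/K_i) = 5.10/0.000272 + 3.45/26.6 + 10.6/78.6 = 18750 d.
q = Δh / Σ(b_i/K_i) = 3.35 / 18750 = 0.0001787 m/day.
In each layer the seepage velocity is v_i = q/n_i, so the layer transit time is t_i = b_i·n_i / q:
  layer 1 (clay): t_1 = 5.10 × 0.07 / 0.0001787 = 1998 d
  layer 2 (medium sand): t_2 = 3.45 × 0.30 / 0.0001787 = 5793 d
  layer 3 (coarse sand): t_3 = 10.6 × 0.21 / 0.0001787 = 12459 d
Total t = Σ t_i = 20250 days = 55.44 years.

55.4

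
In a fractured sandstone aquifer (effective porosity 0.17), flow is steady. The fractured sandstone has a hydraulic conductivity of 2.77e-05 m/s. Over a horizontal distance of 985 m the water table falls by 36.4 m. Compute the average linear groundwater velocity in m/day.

0.520

Convert K: 2.77e-05 m/s × 86400 = 2.393 m/day.
Hydraulic gradient i = Δh / L = 36.4 / 985 = 0.03695.
Darcy flux q = K · i = 2.393 × 0.03695 = 0.08844 m/day.
Seepage velocity v = q / n_e = 0.08844 / 0.17 = 0.5202 m/day.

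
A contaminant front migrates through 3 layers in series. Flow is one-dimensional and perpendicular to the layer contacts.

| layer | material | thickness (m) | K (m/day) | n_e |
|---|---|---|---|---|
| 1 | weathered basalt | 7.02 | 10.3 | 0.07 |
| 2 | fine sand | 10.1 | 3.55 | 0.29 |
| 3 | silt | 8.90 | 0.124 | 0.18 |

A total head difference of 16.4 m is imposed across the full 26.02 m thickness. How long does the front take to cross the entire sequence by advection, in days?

With flow normal to the layers, continuity requires the same specific discharge q through every layer.
Σ(b_i/K_i) = 7.02/10.3 + 10.1/3.55 + 8.90/0.124 = 75.30 d.
q = Δh / Σ(b_i/K_i) = 16.4 / 75.30 = 0.2178 m/day.
In each layer the seepage velocity is v_i = q/n_i, so the layer transit time is t_i = b_i·n_i / q:
  layer 1 (weathered basalt): t_1 = 7.02 × 0.07 / 0.2178 = 2.256 d
  layer 2 (fine sand): t_2 = 10.1 × 0.29 / 0.2178 = 13.45 d
  layer 3 (silt): t_3 = 8.90 × 0.18 / 0.2178 = 7.356 d
Total t = Σ t_i = 23.06 days.

23.1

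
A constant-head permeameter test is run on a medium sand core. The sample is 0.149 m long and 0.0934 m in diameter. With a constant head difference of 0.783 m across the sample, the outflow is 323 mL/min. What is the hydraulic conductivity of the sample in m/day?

Cross-sectional area A = π·(d/2)² = π × (0.0934/2)² = 0.006851 m².
Convert discharge: 323 mL/min = 5.383e-06 m³/s.
Darcy's law rearranged: K = Q·L / (A·Δh) = 5.383e-06 × 0.149 / (0.006851 × 0.783) = 0.0001495 m/s = 12.92 m/day.

12.9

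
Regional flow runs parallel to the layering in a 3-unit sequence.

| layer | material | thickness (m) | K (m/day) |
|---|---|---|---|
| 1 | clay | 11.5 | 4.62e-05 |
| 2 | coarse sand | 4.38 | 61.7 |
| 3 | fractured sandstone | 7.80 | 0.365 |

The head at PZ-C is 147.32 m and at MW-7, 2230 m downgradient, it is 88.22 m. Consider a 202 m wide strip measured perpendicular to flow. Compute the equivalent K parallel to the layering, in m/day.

Flow is parallel to layering, so each bed carries its own Darcy discharge and the transmissivities add.
Σ(K_i·b_i) = 4.62e-05×11.5 + 61.7×4.38 + 0.365×7.80 = 273.1 m²/day.
Total thickness b = 23.68 m, so K_eq = Σ(K_i·b_i)/b = 11.53 m/day.

11.5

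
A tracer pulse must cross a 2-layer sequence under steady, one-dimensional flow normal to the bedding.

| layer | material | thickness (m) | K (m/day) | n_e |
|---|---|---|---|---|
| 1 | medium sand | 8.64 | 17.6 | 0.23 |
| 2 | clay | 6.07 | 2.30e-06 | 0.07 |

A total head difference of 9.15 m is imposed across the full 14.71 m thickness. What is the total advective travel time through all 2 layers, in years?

With flow normal to the layers, continuity requires the same specific discharge q through every layer.
Σ(b_i/K_i) = 8.64/17.6 + 6.07/2.30e-06 = 2.639e+06 d.
q = Δh / Σ(b_i/K_i) = 9.15 / 2.639e+06 = 3.467e-06 m/day.
In each layer the seepage velocity is v_i = q/n_i, so the layer transit time is t_i = b_i·n_i / q:
  layer 1 (medium sand): t_1 = 8.64 × 0.23 / 3.467e-06 = 5.732e+05 d
  layer 2 (clay): t_2 = 6.07 × 0.07 / 3.467e-06 = 1.226e+05 d
Total t = Σ t_i = 6.957e+05 days = 1905 years.

1900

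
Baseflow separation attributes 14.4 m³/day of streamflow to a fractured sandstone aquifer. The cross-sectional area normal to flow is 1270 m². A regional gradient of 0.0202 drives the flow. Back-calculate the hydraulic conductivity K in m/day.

0.561

Hydraulic gradient i = 0.0202.
From Q = K·A·i, K = Q / (A·i) = 14.4 / (1270 × 0.02020) = 0.5613 m/day.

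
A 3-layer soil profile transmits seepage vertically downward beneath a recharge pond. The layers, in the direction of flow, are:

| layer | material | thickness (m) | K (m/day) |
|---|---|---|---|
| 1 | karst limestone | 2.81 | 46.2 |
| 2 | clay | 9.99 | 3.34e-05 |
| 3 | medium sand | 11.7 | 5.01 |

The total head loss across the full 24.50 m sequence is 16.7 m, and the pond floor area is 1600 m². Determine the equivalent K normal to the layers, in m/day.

Flow is perpendicular to layering, so the layers act in series and the equivalent K is the thickness-weighted harmonic mean.
Total thickness L = 2.81 + 9.99 + 11.7 = 24.50 m.
Σ(b_i/K_i) = 2.81/46.2 + 9.99/3.34e-05 + 11.7/5.01 = 2.991e+05 d.
K_eq = L / Σ(b_i/K_i) = 24.50 / 2.991e+05 = 8.191e-05 m/day.

8.19e-05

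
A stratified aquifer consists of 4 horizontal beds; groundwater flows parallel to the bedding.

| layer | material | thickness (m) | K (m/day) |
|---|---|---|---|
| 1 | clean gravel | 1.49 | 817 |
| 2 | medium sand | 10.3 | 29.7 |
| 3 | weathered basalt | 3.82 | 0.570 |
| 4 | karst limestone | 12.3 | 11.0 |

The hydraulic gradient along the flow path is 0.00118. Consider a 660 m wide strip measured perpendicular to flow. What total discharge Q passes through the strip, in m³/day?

1290

Flow is parallel to layering, so each bed carries its own Darcy discharge and the transmissivities add.
Σ(K_i·b_i) = 817×1.49 + 29.7×10.3 + 0.570×3.82 + 11.0×12.3 = 1661 m²/day.
Hydraulic gradient i = 0.00118.
Q = Σ(K_i·b_i) · W · i = 1661 × 660 × 0.001180 = 1293 m³/day.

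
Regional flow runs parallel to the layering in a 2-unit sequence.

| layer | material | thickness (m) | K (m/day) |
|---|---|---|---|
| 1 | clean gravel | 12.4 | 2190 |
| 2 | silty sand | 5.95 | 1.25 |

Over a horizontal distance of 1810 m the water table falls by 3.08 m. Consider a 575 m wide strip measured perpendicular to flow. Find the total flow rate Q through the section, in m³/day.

26600

Flow is parallel to layering, so each bed carries its own Darcy discharge and the transmissivities add.
Σ(K_i·b_i) = 2190×12.4 + 1.25×5.95 = 27163 m²/day.
Hydraulic gradient i = Δh / L = 3.08 / 1810 = 0.001702.
Q = Σ(K_i·b_i) · W · i = 27163 × 575 × 0.001702 = 26578 m³/day.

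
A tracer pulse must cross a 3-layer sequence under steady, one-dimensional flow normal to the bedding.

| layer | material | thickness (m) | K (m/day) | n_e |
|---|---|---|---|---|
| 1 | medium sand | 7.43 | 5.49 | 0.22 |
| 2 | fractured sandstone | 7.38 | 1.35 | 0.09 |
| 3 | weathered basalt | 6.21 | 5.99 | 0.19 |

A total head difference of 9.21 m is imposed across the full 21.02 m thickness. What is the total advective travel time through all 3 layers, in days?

2.97

With flow normal to the layers, continuity requires the same specific discharge q through every layer.
Σ(b_i/K_i) = 7.43/5.49 + 7.38/1.35 + 6.21/5.99 = 7.857 d.
q = Δh / Σ(b_i/K_i) = 9.21 / 7.857 = 1.172 m/day.
In each layer the seepage velocity is v_i = q/n_i, so the layer transit time is t_i = b_i·n_i / q:
  layer 1 (medium sand): t_1 = 7.43 × 0.22 / 1.172 = 1.394 d
  layer 2 (fractured sandstone): t_2 = 7.38 × 0.09 / 1.172 = 0.5666 d
  layer 3 (weathered basalt): t_3 = 6.21 × 0.19 / 1.172 = 1.007 d
Total t = Σ t_i = 2.968 days.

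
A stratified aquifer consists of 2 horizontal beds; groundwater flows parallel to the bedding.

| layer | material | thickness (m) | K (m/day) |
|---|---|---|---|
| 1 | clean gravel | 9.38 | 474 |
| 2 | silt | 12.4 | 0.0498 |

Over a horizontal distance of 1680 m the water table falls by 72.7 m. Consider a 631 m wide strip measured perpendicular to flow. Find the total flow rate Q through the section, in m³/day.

Flow is parallel to layering, so each bed carries its own Darcy discharge and the transmissivities add.
Σ(K_i·b_i) = 474×9.38 + 0.0498×12.4 = 4447 m²/day.
Hydraulic gradient i = Δh / L = 72.7 / 1680 = 0.04327.
Q = Σ(K_i·b_i) · W · i = 4447 × 631 × 0.04327 = 1.214e+05 m³/day.

121000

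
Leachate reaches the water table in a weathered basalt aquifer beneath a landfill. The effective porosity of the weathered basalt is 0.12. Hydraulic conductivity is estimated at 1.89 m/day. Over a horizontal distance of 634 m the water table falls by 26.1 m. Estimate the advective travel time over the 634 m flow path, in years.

2.68

Hydraulic gradient i = Δh / L = 26.1 / 634 = 0.04117.
Darcy flux q = K · i = 1.890 × 0.04117 = 0.07781 m/day.
Seepage velocity v = q / n_e = 0.07781 / 0.12 = 0.6484 m/day.
Travel time t = L / v = 634 / 0.6484 = 977.8 days = 2.677 years.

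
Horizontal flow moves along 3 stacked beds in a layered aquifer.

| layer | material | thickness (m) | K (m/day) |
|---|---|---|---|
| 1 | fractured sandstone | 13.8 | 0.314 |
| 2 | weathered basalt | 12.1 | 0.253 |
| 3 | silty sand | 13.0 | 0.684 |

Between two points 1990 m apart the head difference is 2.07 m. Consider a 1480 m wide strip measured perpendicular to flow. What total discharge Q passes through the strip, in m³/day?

25.1

Flow is parallel to layering, so each bed carries its own Darcy discharge and the transmissivities add.
Σ(K_i·b_i) = 0.314×13.8 + 0.253×12.1 + 0.684×13.0 = 16.29 m²/day.
Hydraulic gradient i = Δh / L = 2.07 / 1990 = 0.001040.
Q = Σ(K_i·b_i) · W · i = 16.29 × 1480 × 0.001040 = 25.07 m³/day.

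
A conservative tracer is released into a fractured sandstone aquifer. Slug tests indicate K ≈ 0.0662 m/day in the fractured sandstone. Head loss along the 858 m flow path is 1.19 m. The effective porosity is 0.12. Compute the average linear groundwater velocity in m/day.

Hydraulic gradient i = Δh / L = 1.19 / 858 = 0.001387.
Darcy flux q = K · i = 0.06620 × 0.001387 = 9.182e-05 m/day.
Seepage velocity v = q / n_e = 9.182e-05 / 0.12 = 0.0007651 m/day.

0.000765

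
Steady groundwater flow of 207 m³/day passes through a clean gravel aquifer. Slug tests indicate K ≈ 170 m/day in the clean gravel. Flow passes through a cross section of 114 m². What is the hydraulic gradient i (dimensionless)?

From Q = K·A·i, i = Q / (K·A) = 207 / (170.0 × 114.0) = 0.01068.

0.0107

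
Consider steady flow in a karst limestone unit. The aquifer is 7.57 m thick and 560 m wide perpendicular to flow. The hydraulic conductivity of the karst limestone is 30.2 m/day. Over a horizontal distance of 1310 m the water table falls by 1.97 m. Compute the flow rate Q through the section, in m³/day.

Cross-sectional area A = 560 × 7.57 = 4239 m².
Hydraulic gradient i = Δh / L = 1.97 / 1310 = 0.001504.
Darcy's law: Q = K · A · i = 30.20 × 4239 × 0.001504 = 192.5 m³/day.

193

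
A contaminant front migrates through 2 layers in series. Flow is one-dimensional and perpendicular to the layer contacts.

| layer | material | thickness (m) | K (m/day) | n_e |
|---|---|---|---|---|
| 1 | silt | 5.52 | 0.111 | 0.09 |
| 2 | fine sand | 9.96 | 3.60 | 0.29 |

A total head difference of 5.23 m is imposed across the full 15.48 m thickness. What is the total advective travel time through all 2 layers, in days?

34.0

With flow normal to the layers, continuity requires the same specific discharge q through every layer.
Σ(b_i/K_i) = 5.52/0.111 + 9.96/3.60 = 52.50 d.
q = Δh / Σ(b_i/K_i) = 5.23 / 52.50 = 0.09963 m/day.
In each layer the seepage velocity is v_i = q/n_i, so the layer transit time is t_i = b_i·n_i / q:
  layer 1 (silt): t_1 = 5.52 × 0.09 / 0.09963 = 4.987 d
  layer 2 (fine sand): t_2 = 9.96 × 0.29 / 0.09963 = 28.99 d
Total t = Σ t_i = 33.98 days.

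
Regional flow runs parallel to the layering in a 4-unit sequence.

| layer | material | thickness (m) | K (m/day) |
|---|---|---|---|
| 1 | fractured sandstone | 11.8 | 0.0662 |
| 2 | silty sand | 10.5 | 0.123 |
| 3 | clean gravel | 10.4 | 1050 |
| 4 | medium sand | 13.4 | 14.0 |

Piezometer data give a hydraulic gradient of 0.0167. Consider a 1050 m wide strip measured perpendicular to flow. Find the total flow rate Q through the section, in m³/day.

Flow is parallel to layering, so each bed carries its own Darcy discharge and the transmissivities add.
Σ(K_i·b_i) = 0.0662×11.8 + 0.123×10.5 + 1050×10.4 + 14.0×13.4 = 11110 m²/day.
Hydraulic gradient i = 0.0167.
Q = Σ(K_i·b_i) · W · i = 11110 × 1050 × 0.01670 = 1.948e+05 m³/day.

195000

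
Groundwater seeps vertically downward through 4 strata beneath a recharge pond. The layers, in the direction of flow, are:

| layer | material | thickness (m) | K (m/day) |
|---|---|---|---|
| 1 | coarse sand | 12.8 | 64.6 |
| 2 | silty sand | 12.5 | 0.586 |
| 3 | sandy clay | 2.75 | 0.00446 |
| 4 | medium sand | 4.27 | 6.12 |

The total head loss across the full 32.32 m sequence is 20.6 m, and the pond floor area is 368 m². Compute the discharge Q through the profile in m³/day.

Flow is perpendicular to layering, so the layers act in series and the equivalent K is the thickness-weighted harmonic mean.
Total thickness L = 12.8 + 12.5 + 2.75 + 4.27 = 32.32 m.
Σ(b_i/K_i) = 12.8/64.6 + 12.5/0.586 + 2.75/0.00446 + 4.27/6.12 = 638.8 d.
K_eq = L / Σ(b_i/K_i) = 32.32 / 638.8 = 0.05059 m/day.
Q = K_eq · A · (Δh/L) = 0.05059 × 368 × (20.6/32.32) = 11.87 m³/day.

11.9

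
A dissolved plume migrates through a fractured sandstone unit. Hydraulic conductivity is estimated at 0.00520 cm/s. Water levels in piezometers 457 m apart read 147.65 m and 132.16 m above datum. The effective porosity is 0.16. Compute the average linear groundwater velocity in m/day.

0.952

Convert K: 0.00520 cm/s × 864 = 4.493 m/day.
Hydraulic gradient i = (147.65 − 132.16) / 457 = 15.49 / 457 = 0.03389.
Darcy flux q = K · i = 4.493 × 0.03389 = 0.1523 m/day.
Seepage velocity v = q / n_e = 0.1523 / 0.16 = 0.9518 m/day.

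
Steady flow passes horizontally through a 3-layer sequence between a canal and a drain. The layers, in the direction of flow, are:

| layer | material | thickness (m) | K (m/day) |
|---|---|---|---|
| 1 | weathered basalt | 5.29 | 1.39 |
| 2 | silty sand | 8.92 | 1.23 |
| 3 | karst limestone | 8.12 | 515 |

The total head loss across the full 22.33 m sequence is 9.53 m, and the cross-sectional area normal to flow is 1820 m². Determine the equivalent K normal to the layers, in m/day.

Flow is perpendicular to layering, so the layers act in series and the equivalent K is the thickness-weighted harmonic mean.
Total thickness L = 5.29 + 8.92 + 8.12 = 22.33 m.
Σ(b_i/K_i) = 5.29/1.39 + 8.92/1.23 + 8.12/515 = 11.07 d.
K_eq = L / Σ(b_i/K_i) = 22.33 / 11.07 = 2.017 m/day.

2.02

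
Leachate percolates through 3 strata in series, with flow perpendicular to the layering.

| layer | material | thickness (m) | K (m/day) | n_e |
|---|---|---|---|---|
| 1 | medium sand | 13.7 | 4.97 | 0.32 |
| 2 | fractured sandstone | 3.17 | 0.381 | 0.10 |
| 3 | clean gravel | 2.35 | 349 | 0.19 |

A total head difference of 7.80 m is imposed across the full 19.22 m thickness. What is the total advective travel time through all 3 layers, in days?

7.31

With flow normal to the layers, continuity requires the same specific discharge q through every layer.
Σ(b_i/K_i) = 13.7/4.97 + 3.17/0.381 + 2.35/349 = 11.08 d.
q = Δh / Σ(b_i/K_i) = 7.80 / 11.08 = 0.7037 m/day.
In each layer the seepage velocity is v_i = q/n_i, so the layer transit time is t_i = b_i·n_i / q:
  layer 1 (medium sand): t_1 = 13.7 × 0.32 / 0.7037 = 6.229 d
  layer 2 (fractured sandstone): t_2 = 3.17 × 0.10 / 0.7037 = 0.4504 d
  layer 3 (clean gravel): t_3 = 2.35 × 0.19 / 0.7037 = 0.6345 d
Total t = Σ t_i = 7.314 days.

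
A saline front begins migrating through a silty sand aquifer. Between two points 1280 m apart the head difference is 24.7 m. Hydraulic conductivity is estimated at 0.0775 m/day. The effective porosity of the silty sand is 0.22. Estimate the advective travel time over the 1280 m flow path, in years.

Hydraulic gradient i = Δh / L = 24.7 / 1280 = 0.01930.
Darcy flux q = K · i = 0.07750 × 0.01930 = 0.001496 m/day.
Seepage velocity v = q / n_e = 0.001496 / 0.22 = 0.006798 m/day.
Travel time t = L / v = 1280 / 0.006798 = 1.883e+05 days = 515.5 years.

516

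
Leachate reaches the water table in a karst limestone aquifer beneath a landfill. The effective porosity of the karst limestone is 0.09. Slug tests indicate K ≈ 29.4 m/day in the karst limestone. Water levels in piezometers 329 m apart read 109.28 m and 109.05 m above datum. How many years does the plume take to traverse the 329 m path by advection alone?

3.94

Hydraulic gradient i = (109.28 − 109.05) / 329 = 0.23 / 329 = 0.0006991.
Darcy flux q = K · i = 29.40 × 0.0006991 = 0.02055 m/day.
Seepage velocity v = q / n_e = 0.02055 / 0.09 = 0.2284 m/day.
Travel time t = L / v = 329 / 0.2284 = 1441 days = 3.944 years.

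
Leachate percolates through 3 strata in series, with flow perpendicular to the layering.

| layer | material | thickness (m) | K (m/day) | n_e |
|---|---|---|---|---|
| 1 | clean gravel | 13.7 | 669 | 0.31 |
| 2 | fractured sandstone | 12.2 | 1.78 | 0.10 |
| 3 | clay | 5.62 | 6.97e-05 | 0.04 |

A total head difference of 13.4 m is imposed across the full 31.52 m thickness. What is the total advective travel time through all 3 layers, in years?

93.8

With flow normal to the layers, continuity requires the same specific discharge q through every layer.
Σ(b_i/K_i) = 13.7/669 + 12.2/1.78 + 5.62/6.97e-05 = 80638 d.
q = Δh / Σ(b_i/K_i) = 13.4 / 80638 = 0.0001662 m/day.
In each layer the seepage velocity is v_i = q/n_i, so the layer transit time is t_i = b_i·n_i / q:
  layer 1 (clean gravel): t_1 = 13.7 × 0.31 / 0.0001662 = 25557 d
  layer 2 (fractured sandstone): t_2 = 12.2 × 0.10 / 0.0001662 = 7342 d
  layer 3 (clay): t_3 = 5.62 × 0.04 / 0.0001662 = 1353 d
Total t = Σ t_i = 34252 days = 93.78 years.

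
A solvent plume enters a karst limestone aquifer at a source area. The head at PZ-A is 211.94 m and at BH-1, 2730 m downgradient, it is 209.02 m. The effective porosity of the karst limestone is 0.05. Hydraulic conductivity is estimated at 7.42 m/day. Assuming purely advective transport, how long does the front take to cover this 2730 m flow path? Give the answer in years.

47.1

Hydraulic gradient i = (211.94 − 209.02) / 2730 = 2.92 / 2730 = 0.001070.
Darcy flux q = K · i = 7.420 × 0.001070 = 0.007936 m/day.
Seepage velocity v = q / n_e = 0.007936 / 0.05 = 0.1587 m/day.
Travel time t = L / v = 2730 / 0.1587 = 17199 days = 47.09 years.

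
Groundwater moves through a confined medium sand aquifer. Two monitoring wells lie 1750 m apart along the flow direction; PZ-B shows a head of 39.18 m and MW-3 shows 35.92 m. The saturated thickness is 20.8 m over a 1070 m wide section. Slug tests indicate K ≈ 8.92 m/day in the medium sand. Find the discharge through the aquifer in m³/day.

370

Cross-sectional area A = 1070 × 20.8 = 22256 m².
Hydraulic gradient i = (39.18 − 35.92) / 1750 = 3.26 / 1750 = 0.001863.
Darcy's law: Q = K · A · i = 8.920 × 22256 × 0.001863 = 369.8 m³/day.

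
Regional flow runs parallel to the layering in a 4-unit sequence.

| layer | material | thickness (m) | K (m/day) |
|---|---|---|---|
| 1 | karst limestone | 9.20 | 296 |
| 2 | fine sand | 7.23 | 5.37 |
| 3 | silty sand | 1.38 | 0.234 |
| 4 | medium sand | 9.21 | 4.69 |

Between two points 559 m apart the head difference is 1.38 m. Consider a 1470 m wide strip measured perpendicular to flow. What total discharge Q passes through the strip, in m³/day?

10200

Flow is parallel to layering, so each bed carries its own Darcy discharge and the transmissivities add.
Σ(K_i·b_i) = 296×9.20 + 5.37×7.23 + 0.234×1.38 + 4.69×9.21 = 2806 m²/day.
Hydraulic gradient i = Δh / L = 1.38 / 559 = 0.002469.
Q = Σ(K_i·b_i) · W · i = 2806 × 1470 × 0.002469 = 10181 m³/day.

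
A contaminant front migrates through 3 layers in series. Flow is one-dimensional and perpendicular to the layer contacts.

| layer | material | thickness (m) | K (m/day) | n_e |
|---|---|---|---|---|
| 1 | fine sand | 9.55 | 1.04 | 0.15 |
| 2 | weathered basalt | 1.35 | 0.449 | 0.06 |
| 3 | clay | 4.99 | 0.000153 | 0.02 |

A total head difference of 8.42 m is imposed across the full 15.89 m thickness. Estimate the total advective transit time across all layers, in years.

17.1

With flow normal to the layers, continuity requires the same specific discharge q through every layer.
Σ(b_i/K_i) = 9.55/1.04 + 1.35/0.449 + 4.99/0.000153 = 32627 d.
q = Δh / Σ(b_i/K_i) = 8.42 / 32627 = 0.0002581 m/day.
In each layer the seepage velocity is v_i = q/n_i, so the layer transit time is t_i = b_i·n_i / q:
  layer 1 (fine sand): t_1 = 9.55 × 0.15 / 0.0002581 = 5551 d
  layer 2 (weathered basalt): t_2 = 1.35 × 0.06 / 0.0002581 = 313.9 d
  layer 3 (clay): t_3 = 4.99 × 0.02 / 0.0002581 = 386.7 d
Total t = Σ t_i = 6251 days = 17.12 years.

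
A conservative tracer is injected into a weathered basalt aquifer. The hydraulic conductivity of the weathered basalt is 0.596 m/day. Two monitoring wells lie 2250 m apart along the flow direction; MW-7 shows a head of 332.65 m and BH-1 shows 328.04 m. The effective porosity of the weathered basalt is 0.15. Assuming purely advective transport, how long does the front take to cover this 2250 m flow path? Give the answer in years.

Hydraulic gradient i = (332.65 − 328.04) / 2250 = 4.61 / 2250 = 0.002049.
Darcy flux q = K · i = 0.5960 × 0.002049 = 0.001221 m/day.
Seepage velocity v = q / n_e = 0.001221 / 0.15 = 0.008141 m/day.
Travel time t = L / v = 2250 / 0.008141 = 2.764e+05 days = 756.7 years.

757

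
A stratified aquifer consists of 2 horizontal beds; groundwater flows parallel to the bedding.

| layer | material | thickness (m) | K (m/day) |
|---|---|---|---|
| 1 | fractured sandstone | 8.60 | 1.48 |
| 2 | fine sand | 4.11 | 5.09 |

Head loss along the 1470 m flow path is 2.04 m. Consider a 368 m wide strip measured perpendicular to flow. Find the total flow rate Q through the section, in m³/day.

Flow is parallel to layering, so each bed carries its own Darcy discharge and the transmissivities add.
Σ(K_i·b_i) = 1.48×8.60 + 5.09×4.11 = 33.65 m²/day.
Hydraulic gradient i = Δh / L = 2.04 / 1470 = 0.001388.
Q = Σ(K_i·b_i) · W · i = 33.65 × 368 × 0.001388 = 17.18 m³/day.

17.2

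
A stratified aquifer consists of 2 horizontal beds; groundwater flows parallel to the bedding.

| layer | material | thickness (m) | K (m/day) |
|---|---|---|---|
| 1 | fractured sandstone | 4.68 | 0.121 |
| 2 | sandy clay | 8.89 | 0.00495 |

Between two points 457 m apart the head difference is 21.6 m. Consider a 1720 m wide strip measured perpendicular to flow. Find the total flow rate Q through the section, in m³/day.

Flow is parallel to layering, so each bed carries its own Darcy discharge and the transmissivities add.
Σ(K_i·b_i) = 0.121×4.68 + 0.00495×8.89 = 0.6103 m²/day.
Hydraulic gradient i = Δh / L = 21.6 / 457 = 0.04726.
Q = Σ(K_i·b_i) · W · i = 0.6103 × 1720 × 0.04726 = 49.61 m³/day.

49.6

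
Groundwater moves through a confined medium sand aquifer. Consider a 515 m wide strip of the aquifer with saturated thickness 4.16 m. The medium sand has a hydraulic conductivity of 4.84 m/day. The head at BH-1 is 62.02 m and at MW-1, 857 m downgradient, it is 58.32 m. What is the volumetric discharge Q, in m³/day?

44.8

Cross-sectional area A = 515 × 4.16 = 2142 m².
Hydraulic gradient i = (62.02 − 58.32) / 857 = 3.7 / 857 = 0.004317.
Darcy's law: Q = K · A · i = 4.840 × 2142 × 0.004317 = 44.77 m³/day.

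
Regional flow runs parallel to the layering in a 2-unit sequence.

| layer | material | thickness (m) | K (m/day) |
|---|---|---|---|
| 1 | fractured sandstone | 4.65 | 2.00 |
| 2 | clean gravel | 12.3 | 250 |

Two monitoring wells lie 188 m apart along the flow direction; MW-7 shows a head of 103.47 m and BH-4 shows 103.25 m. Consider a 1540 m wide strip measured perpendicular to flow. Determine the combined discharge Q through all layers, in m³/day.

Flow is parallel to layering, so each bed carries its own Darcy discharge and the transmissivities add.
Σ(K_i·b_i) = 2.00×4.65 + 250×12.3 = 3084 m²/day.
Hydraulic gradient i = (103.47 − 103.25) / 188 = 0.22 / 188 = 0.001170.
Q = Σ(K_i·b_i) · W · i = 3084 × 1540 × 0.001170 = 5558 m³/day.

5560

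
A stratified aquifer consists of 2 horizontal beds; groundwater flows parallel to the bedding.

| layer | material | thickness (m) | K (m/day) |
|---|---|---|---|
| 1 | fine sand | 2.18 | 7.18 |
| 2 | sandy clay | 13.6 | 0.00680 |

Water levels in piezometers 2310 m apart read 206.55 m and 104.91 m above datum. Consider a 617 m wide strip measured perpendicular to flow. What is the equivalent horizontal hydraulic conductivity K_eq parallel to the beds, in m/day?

0.998

Flow is parallel to layering, so each bed carries its own Darcy discharge and the transmissivities add.
Σ(K_i·b_i) = 7.18×2.18 + 0.00680×13.6 = 15.74 m²/day.
Total thickness b = 15.78 m, so K_eq = Σ(K_i·b_i)/b = 0.9978 m/day.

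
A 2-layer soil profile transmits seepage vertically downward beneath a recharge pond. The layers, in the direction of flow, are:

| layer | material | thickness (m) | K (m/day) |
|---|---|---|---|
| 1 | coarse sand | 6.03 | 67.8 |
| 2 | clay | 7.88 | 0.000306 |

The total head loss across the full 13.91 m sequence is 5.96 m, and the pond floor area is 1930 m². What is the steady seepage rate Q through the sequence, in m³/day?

Flow is perpendicular to layering, so the layers act in series and the equivalent K is the thickness-weighted harmonic mean.
Total thickness L = 6.03 + 7.88 = 13.91 m.
Σ(b_i/K_i) = 6.03/67.8 + 7.88/0.000306 = 25752 d.
K_eq = L / Σ(b_i/K_i) = 13.91 / 25752 = 0.0005402 m/day.
Q = K_eq · A · (Δh/L) = 0.0005402 × 1930 × (5.96/13.91) = 0.4467 m³/day.

0.447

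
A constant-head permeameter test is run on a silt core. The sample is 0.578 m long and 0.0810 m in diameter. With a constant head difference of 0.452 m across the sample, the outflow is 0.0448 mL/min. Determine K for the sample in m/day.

0.0160

Cross-sectional area A = π·(d/2)² = π × (0.0810/2)² = 0.005153 m².
Convert discharge: 0.0448 mL/min = 7.467e-10 m³/s.
Darcy's law rearranged: K = Q·L / (A·Δh) = 7.467e-10 × 0.578 / (0.005153 × 0.452) = 1.853e-07 m/s = 0.01601 m/day.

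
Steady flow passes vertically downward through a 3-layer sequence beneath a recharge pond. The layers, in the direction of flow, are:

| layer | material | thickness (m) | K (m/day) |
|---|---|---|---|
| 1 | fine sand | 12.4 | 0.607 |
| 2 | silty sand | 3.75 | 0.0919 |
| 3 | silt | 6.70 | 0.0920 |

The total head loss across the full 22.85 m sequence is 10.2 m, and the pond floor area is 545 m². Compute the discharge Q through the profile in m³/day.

Flow is perpendicular to layering, so the layers act in series and the equivalent K is the thickness-weighted harmonic mean.
Total thickness L = 12.4 + 3.75 + 6.70 = 22.85 m.
Σ(b_i/K_i) = 12.4/0.607 + 3.75/0.0919 + 6.70/0.0920 = 134.1 d.
K_eq = L / Σ(b_i/K_i) = 22.85 / 134.1 = 0.1704 m/day.
Q = K_eq · A · (Δh/L) = 0.1704 × 545 × (10.2/22.85) = 41.47 m³/day.

41.5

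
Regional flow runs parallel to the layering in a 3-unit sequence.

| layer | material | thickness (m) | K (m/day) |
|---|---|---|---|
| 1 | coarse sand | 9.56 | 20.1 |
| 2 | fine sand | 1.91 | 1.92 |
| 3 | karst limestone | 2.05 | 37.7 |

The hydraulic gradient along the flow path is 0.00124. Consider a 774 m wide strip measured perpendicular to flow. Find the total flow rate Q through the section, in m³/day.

262

Flow is parallel to layering, so each bed carries its own Darcy discharge and the transmissivities add.
Σ(K_i·b_i) = 20.1×9.56 + 1.92×1.91 + 37.7×2.05 = 273.1 m²/day.
Hydraulic gradient i = 0.00124.
Q = Σ(K_i·b_i) · W · i = 273.1 × 774 × 0.001240 = 262.1 m³/day.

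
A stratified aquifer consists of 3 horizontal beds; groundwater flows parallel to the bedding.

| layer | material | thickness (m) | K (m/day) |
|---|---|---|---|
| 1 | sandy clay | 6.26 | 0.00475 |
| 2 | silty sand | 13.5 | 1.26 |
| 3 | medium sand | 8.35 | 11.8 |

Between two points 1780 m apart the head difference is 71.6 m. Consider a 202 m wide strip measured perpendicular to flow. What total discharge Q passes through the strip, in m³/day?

939

Flow is parallel to layering, so each bed carries its own Darcy discharge and the transmissivities add.
Σ(K_i·b_i) = 0.00475×6.26 + 1.26×13.5 + 11.8×8.35 = 115.6 m²/day.
Hydraulic gradient i = Δh / L = 71.6 / 1780 = 0.04022.
Q = Σ(K_i·b_i) · W · i = 115.6 × 202 × 0.04022 = 939.0 m³/day.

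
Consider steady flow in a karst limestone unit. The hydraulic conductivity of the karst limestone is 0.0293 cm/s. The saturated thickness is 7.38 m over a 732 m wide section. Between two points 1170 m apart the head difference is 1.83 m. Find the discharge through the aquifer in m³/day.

Convert K: 0.0293 cm/s × 864 = 25.32 m/day.
Cross-sectional area A = 732 × 7.38 = 5402 m².
Hydraulic gradient i = Δh / L = 1.83 / 1170 = 0.001564.
Darcy's law: Q = K · A · i = 25.32 × 5402 × 0.001564 = 213.9 m³/day.

214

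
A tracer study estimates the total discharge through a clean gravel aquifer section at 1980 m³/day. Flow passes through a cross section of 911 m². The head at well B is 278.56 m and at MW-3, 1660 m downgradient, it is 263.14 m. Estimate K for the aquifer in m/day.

Hydraulic gradient i = (278.56 − 263.14) / 1660 = 15.42 / 1660 = 0.009289.
From Q = K·A·i, K = Q / (A·i) = 1980 / (911.0 × 0.009289) = 234.0 m/day.

234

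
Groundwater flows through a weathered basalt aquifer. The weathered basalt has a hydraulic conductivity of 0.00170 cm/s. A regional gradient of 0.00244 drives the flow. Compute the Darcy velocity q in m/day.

0.00358

Convert K: 0.00170 cm/s × 864 = 1.469 m/day.
Hydraulic gradient i = 0.00244.
Specific discharge q = K · i = 1.469 × 0.002440 = 0.003584 m/day.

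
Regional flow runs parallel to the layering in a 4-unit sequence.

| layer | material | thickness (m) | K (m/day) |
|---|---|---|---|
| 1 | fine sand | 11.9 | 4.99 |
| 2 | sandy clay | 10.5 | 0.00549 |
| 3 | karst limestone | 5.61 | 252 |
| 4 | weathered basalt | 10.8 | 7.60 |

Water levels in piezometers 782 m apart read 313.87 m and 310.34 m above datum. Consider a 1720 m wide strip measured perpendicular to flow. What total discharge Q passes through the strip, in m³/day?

12100

Flow is parallel to layering, so each bed carries its own Darcy discharge and the transmissivities add.
Σ(K_i·b_i) = 4.99×11.9 + 0.00549×10.5 + 252×5.61 + 7.60×10.8 = 1555 m²/day.
Hydraulic gradient i = (313.87 − 310.34) / 782 = 3.53 / 782 = 0.004514.
Q = Σ(K_i·b_i) · W · i = 1555 × 1720 × 0.004514 = 12075 m³/day.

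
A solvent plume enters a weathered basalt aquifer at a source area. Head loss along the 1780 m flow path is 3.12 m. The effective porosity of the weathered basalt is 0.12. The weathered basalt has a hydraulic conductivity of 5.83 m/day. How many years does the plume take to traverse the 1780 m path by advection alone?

Hydraulic gradient i = Δh / L = 3.12 / 1780 = 0.001753.
Darcy flux q = K · i = 5.830 × 0.001753 = 0.01022 m/day.
Seepage velocity v = q / n_e = 0.01022 / 0.12 = 0.08516 m/day.
Travel time t = L / v = 1780 / 0.08516 = 20902 days = 57.23 years.

57.2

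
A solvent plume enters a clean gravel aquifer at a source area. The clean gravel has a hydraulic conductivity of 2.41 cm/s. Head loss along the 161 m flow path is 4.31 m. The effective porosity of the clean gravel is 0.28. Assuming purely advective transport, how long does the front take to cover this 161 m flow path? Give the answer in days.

0.809

Convert K: 2.41 cm/s × 864 = 2082 m/day.
Hydraulic gradient i = Δh / L = 4.31 / 161 = 0.02677.
Darcy flux q = K · i = 2082 × 0.02677 = 55.74 m/day.
Seepage velocity v = q / n_e = 55.74 / 0.28 = 199.1 m/day.
Travel time t = L / v = 161 / 199.1 = 0.8087 days.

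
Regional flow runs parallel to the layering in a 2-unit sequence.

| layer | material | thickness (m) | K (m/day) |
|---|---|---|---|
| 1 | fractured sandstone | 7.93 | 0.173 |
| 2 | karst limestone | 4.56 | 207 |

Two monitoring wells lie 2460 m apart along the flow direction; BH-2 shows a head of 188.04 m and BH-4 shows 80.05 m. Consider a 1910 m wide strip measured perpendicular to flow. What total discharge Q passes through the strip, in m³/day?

79300

Flow is parallel to layering, so each bed carries its own Darcy discharge and the transmissivities add.
Σ(K_i·b_i) = 0.173×7.93 + 207×4.56 = 945.3 m²/day.
Hydraulic gradient i = (188.04 − 80.05) / 2460 = 107.99 / 2460 = 0.04390.
Q = Σ(K_i·b_i) · W · i = 945.3 × 1910 × 0.04390 = 79259 m³/day.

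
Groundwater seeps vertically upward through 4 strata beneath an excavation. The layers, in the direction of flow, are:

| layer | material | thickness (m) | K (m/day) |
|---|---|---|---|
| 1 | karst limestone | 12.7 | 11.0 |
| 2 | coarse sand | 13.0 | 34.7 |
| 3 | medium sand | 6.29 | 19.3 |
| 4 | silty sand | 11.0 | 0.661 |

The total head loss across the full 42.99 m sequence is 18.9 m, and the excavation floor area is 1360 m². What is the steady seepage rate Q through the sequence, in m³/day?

1390

Flow is perpendicular to layering, so the layers act in series and the equivalent K is the thickness-weighted harmonic mean.
Total thickness L = 12.7 + 13.0 + 6.29 + 11.0 = 42.99 m.
Σ(b_i/K_i) = 12.7/11.0 + 13.0/34.7 + 6.29/19.3 + 11.0/0.661 = 18.50 d.
K_eq = L / Σ(b_i/K_i) = 42.99 / 18.50 = 2.324 m/day.
Q = K_eq · A · (Δh/L) = 2.324 × 1360 × (18.9/42.99) = 1390 m³/day.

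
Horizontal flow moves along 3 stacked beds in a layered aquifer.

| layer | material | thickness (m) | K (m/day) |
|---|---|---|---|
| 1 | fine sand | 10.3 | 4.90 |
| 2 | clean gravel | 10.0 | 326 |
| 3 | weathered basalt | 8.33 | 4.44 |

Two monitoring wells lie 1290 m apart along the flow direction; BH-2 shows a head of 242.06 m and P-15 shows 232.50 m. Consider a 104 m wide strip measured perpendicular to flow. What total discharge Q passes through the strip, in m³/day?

2580

Flow is parallel to layering, so each bed carries its own Darcy discharge and the transmissivities add.
Σ(K_i·b_i) = 4.90×10.3 + 326×10.0 + 4.44×8.33 = 3347 m²/day.
Hydraulic gradient i = (242.06 − 232.50) / 1290 = 9.56 / 1290 = 0.007411.
Q = Σ(K_i·b_i) · W · i = 3347 × 104 × 0.007411 = 2580 m³/day.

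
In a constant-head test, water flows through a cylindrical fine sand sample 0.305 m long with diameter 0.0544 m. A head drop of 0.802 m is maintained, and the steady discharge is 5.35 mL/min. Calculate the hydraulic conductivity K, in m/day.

1.26

Cross-sectional area A = π·(d/2)² = π × (0.0544/2)² = 0.002324 m².
Convert discharge: 5.35 mL/min = 8.917e-08 m³/s.
Darcy's law rearranged: K = Q·L / (A·Δh) = 8.917e-08 × 0.305 / (0.002324 × 0.802) = 1.459e-05 m/s = 1.261 m/day.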